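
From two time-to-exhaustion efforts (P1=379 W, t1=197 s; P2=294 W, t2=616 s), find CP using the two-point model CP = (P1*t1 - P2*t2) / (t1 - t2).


Work in trial 1 = 74663 J
Work in trial 2 = 181104 J
Delta work = -106441 J
Delta time = -419 s
CP = -106441 / -419 = 254.04 W

254.04 W


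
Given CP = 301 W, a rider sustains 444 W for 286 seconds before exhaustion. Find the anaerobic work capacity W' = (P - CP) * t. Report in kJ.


Excess power = 444 - 301 = 143 W
Work above CP = 143 * 286 = 40898 J
W' = 40.898 kJ

40.898 kJ


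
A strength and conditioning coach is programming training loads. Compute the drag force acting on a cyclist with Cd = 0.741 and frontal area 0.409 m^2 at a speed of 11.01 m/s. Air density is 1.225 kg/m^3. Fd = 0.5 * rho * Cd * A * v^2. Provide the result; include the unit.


Step 1: v^2 = 121.2201
Step 2: Fd = 0.5 * 1.225 * 0.741 * 0.409 * 121.2201
= 22.502 N

22.502 N


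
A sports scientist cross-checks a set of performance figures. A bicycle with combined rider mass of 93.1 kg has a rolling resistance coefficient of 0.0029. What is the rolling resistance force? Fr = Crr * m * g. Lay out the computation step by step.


Fr = 0.0029 * 93.1 * 9.81
= 0.26999 * 9.81
= 2.649 N

2.649 N


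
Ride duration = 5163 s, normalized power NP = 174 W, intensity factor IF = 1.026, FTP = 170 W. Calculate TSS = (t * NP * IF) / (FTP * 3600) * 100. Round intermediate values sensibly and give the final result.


Numerator = 5163 * 174 * 1.026 = 921719.412
Denominator = 170 * 3600 = 612000
TSS = 921719.412 / 612000 * 100
= 150.61

150.61 TSS


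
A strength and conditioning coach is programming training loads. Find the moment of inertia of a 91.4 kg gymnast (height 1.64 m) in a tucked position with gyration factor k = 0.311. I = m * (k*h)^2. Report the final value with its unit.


Radius of gyration = 0.311 * 1.64 = 0.51004 m
I = 91.4 * 0.51004^2
= 91.4 * 0.260141
= 23.777 kg*m^2

23.777 kg*m^2


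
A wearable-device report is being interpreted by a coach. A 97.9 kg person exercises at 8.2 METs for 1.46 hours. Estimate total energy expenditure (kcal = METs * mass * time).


Energy = METs * mass(kg) * time(h)
= 8.2 * 97.9 * 1.46
= 1172.06 kcal

1172.06 kcal


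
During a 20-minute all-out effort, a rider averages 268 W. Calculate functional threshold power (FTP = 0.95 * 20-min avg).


FTP = 0.95 * 268
= 254.6 W

254.6 W


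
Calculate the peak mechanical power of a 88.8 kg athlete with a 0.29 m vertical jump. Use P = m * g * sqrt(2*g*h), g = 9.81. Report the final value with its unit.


First, sqrt(2gh) = sqrt(2 * 9.81 * 0.29)
= sqrt(5.6898) = 2.38533 m/s
Power = 88.8 * 9.81 * 2.38533 = 2077.93 W

2077.93 W


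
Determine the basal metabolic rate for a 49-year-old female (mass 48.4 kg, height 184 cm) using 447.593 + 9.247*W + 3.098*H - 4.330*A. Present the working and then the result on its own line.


BMR = 447.593 + 9.247*48.4 + 3.098*184 - 4.330*49
= 1253.01 kcal/day

1253.01 kcal/day


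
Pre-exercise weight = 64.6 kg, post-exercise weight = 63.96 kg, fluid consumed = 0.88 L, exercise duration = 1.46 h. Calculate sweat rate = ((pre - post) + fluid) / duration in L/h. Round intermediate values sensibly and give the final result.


Weight loss = 64.6 - 63.96 = 0.64 kg (approx L)
Total sweat = 0.64 + 0.88 = 1.52 L
Sweat rate = 1.52 / 1.46 = 1.041 L/h

1.041 L/h


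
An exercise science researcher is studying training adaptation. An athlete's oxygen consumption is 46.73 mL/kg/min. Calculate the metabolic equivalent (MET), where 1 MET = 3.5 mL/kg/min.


MET = VO2 / 3.5
= 46.73 / 3.5
= 13.35 METs

13.35 METs


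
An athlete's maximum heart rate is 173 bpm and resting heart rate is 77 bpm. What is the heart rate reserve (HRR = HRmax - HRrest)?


HRR = HRmax - HRrest
= 173 - 77
= 96 bpm

96 bpm


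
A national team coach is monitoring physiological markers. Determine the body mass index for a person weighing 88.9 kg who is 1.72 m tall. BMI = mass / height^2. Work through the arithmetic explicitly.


BMI = mass / height^2
= 88.9 / 1.72^2
= 88.9 / 2.9584
= 30.05 kg/m^2

30.05 kg/m^2


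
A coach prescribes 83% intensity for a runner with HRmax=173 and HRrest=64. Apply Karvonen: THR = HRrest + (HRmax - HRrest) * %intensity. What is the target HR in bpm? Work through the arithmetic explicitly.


Heart rate reserve = 173 - 64 = 109
Intensity fraction = 83 / 100 = 0.83
THR = 64 + 109 * 0.83 = 154.47 bpm

154.47 bpm


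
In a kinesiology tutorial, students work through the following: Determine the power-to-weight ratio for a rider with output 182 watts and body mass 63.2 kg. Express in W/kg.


P/W = 182 / 63.2 = 2.88 W/kg

2.88 W/kg


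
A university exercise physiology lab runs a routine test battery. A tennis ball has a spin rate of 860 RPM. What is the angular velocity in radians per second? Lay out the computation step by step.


Convert RPM to rad/s: multiply by 2*pi and divide by 60
omega = 860 * 2 * pi / 60
= 90.059 rad/s

90.059 rad/s


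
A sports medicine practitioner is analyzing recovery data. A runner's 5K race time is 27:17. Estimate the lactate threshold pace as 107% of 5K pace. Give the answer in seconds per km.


Total race time = 27*60 + 17 = 1637 seconds
5K pace = 1637 / 5 = 327.4 sec/km
LT pace = 327.4 * 1.07 = 350.32 sec/km

350.32 s/km


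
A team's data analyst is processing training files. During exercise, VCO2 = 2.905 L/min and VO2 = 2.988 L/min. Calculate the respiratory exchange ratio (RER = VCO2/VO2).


RER = VCO2 / VO2
= 2.905 / 2.988
= 0.9722

0.9722


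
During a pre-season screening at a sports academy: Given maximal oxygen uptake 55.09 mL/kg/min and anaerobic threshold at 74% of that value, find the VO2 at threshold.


Percentage as decimal = 0.74
VO2 at AT = 55.09 * 0.74 = 40.77 mL/kg/min

40.77 mL/kg/min


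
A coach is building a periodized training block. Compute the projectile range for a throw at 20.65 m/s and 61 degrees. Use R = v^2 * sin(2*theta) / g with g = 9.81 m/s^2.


Two times the angle = 122 degrees
sin(122) = 0.848048
R = 426.4225 * 0.848048 / 9.81 = 36.863 m

36.863 m


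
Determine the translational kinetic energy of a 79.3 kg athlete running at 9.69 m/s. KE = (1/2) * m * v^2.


KE = 0.5 * m * v^2
= 0.5 * 79.3 * 9.69^2
= 0.5 * 79.3 * 93.8961
= 3722.98 J

3722.98 J


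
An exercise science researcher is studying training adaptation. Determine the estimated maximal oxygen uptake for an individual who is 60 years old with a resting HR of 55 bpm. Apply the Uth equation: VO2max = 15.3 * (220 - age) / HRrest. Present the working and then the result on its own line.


HRmax = 220 - 60 = 160
VO2max = 15.3 * (160 / 55)
= 15.3 * 2.9091
= 44.51 mL/kg/min

44.51 mL/kg/min


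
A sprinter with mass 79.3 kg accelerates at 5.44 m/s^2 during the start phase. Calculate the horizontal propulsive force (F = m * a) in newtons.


F = m * a
= 79.3 * 5.44
= 431.39 N

431.39 N


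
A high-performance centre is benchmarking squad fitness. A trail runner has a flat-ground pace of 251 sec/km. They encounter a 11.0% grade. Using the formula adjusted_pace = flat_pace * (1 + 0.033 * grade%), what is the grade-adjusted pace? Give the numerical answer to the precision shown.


Grade factor = 1 + 0.033 * 11.0 = 1.363
Adjusted = 251 * 1.363 = 342.11 sec/km

342.11 s/km


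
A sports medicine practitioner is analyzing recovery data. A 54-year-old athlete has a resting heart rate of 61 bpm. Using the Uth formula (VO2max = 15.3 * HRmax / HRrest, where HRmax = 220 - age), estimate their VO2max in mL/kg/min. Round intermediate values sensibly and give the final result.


HRmax = 220 - 54 = 166 bpm
Ratio = HRmax / HRrest = 166 / 61 = 2.7213
VO2max = 15.3 * 2.7213 = 41.64 mL/kg/min

41.64 mL/kg/min


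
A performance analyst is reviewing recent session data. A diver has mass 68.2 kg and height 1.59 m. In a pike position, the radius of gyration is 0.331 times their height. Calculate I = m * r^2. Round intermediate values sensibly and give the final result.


r = 0.331 * 1.59 = 0.52629 m
I = m * r^2 = 68.2 * 0.276981 = 18.89 kg*m^2

18.89 kg*m^2


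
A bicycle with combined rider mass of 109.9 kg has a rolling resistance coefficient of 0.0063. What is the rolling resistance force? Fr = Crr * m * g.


Fr = 0.0063 * 109.9 * 9.81
= 0.69237 * 9.81
= 6.792 N

6.792 N


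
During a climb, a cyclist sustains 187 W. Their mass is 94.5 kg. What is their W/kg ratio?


Power-to-weight = 187 W / 94.5 kg
= 1.979 W/kg

1.979 W/kg


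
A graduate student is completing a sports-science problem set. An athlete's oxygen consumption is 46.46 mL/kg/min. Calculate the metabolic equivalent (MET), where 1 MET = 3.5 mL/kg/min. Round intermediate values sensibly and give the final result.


MET = VO2 / 3.5
= 46.46 / 3.5
= 13.27 METs

13.27 METs


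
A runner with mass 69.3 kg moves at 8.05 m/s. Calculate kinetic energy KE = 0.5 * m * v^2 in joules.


v^2 = 8.05^2 = 64.8025
KE = 0.5 * 69.3 * 64.8025
= 2245.41 J

2245.41 J


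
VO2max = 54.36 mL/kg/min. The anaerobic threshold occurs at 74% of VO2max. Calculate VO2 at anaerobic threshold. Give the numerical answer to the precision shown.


AT fraction = 74 / 100 = 0.74
AT VO2 = 54.36 * 0.74
= 40.23 mL/kg/min

40.23 mL/kg/min


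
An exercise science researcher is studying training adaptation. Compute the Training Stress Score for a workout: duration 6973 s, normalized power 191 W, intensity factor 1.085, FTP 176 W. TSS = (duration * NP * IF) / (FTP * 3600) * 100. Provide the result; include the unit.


Product = 6973 * 191 * 1.085 = 1445049.655
Base = 176 * 3600 = 633600
TSS = 1445049.655 / 633600 * 100 = 228.07

228.07 TSS


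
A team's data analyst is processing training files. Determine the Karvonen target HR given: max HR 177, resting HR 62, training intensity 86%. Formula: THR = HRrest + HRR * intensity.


HRR = HRmax - HRrest = 177 - 62 = 115
THR = 62 + 115 * 0.86
= 160.9 bpm

160.9 bpm


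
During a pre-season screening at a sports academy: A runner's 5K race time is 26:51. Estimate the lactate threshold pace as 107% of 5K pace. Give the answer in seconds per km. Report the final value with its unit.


Total race time = 26*60 + 51 = 1611 seconds
5K pace = 1611 / 5 = 322.2 sec/km
LT pace = 322.2 * 1.07 = 344.75 sec/km

344.75 s/km


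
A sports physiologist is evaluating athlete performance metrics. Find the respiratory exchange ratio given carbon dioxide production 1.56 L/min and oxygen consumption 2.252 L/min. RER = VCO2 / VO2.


VCO2 = 1.56 L/min
VO2 = 2.252 L/min
RER = 1.56 / 2.252 = 0.6927

0.6927


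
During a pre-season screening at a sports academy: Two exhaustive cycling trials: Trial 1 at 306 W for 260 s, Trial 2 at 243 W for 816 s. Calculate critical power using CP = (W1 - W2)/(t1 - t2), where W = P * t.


W1 = 306 * 260 = 79560 J
W2 = 243 * 816 = 198288 J
CP = (79560 - 198288) / (260 - 816)
= -118728 / -556
= 213.54 W

213.54 W


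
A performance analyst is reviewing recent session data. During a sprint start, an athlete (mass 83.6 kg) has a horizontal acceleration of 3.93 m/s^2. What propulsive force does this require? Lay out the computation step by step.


Propulsive force = mass * acceleration
= 83.6 kg * 3.93 m/s^2
= 328.55 N

328.55 N


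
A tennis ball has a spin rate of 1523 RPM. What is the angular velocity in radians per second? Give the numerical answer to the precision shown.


Convert RPM to rad/s: multiply by 2*pi and divide by 60
omega = 1523 * 2 * pi / 60
= 159.488 rad/s

159.488 rad/s


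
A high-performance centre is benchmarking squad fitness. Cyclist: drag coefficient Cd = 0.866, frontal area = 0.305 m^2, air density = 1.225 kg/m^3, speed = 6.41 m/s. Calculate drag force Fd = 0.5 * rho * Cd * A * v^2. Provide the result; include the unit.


v^2 = 6.41^2 = 41.0881
Fd = 0.5 * 1.225 * 0.866 * 0.305 * 41.0881
= 6.647 N

6.647 N


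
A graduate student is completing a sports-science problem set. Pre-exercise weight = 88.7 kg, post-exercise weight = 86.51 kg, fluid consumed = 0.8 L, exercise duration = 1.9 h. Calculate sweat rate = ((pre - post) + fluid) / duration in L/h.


Weight loss = 88.7 - 86.51 = 2.19 kg (approx L)
Total sweat = 2.19 + 0.8 = 2.99 L
Sweat rate = 2.99 / 1.9 = 1.574 L/h

1.574 L/h


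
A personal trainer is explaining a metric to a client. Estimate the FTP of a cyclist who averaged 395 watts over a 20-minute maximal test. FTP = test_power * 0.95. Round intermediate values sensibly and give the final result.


FTP = 395 * 0.95 = 375.25 W

375.25 W


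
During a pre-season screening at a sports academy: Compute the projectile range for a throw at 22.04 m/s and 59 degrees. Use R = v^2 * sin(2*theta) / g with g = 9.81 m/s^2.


Two times the angle = 118 degrees
sin(118) = 0.882948
R = 485.7616 * 0.882948 / 9.81 = 43.721 m

43.721 m


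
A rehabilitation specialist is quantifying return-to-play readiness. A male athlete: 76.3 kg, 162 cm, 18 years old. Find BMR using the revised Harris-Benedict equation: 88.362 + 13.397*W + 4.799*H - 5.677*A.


Intercept = 88.362
Weight contribution = 13.397 * 76.3 = 1022.1911
Height contribution = 4.799 * 162 = 777.438
Age contribution = 5.677 * 18 = 102.186
BMR = 88.362 + 1022.1911 + 777.438 - 102.186
= 1785.81 kcal/day

1785.81 kcal/day


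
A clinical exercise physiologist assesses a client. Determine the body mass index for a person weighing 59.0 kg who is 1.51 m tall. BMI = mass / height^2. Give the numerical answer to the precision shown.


BMI = mass / height^2
= 59.0 / 1.51^2
= 59.0 / 2.2801
= 25.88 kg/m^2

25.88 kg/m^2


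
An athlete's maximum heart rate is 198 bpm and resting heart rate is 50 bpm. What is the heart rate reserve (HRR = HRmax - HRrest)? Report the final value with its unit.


HRR = HRmax - HRrest
= 198 - 50
= 148 bpm

148 bpm


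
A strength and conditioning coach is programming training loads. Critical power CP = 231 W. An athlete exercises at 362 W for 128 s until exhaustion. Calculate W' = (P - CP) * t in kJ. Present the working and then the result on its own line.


P - CP = 362 - 231 = 131 W
W' = 131 * 128 = 16768 J
= 16768 / 1000 = 16.768 kJ

16.768 kJ


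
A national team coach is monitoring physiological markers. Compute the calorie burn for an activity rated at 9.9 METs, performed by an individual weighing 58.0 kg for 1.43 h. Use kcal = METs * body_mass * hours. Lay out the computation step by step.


Product of METs and mass = 9.9 * 58.0 = 574.2
Total kcal = 574.2 * 1.43 = 821.11 kcal

821.11 kcal


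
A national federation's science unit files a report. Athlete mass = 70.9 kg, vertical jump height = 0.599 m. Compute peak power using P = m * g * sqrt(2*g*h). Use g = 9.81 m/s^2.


sqrt(2 * 9.81 * 0.599) = sqrt(11.75238) = 3.428174 m/s
P = 70.9 * 9.81 * 3.428174
= 2384.39 W

2384.39 W


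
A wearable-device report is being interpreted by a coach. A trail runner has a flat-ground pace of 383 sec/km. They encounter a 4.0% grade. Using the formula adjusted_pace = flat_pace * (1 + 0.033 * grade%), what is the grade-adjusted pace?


Grade factor = 1 + 0.033 * 4.0 = 1.132
Adjusted = 383 * 1.132 = 433.56 sec/km

433.56 s/km


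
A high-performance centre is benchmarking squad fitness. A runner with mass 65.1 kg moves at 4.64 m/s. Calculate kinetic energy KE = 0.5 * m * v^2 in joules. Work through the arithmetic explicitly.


v^2 = 4.64^2 = 21.5296
KE = 0.5 * 65.1 * 21.5296
= 700.79 J

700.79 J


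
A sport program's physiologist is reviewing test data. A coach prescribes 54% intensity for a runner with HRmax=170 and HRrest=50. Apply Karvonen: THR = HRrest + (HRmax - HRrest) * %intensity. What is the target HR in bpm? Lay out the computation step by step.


Heart rate reserve = 170 - 50 = 120
Intensity fraction = 54 / 100 = 0.54
THR = 50 + 120 * 0.54 = 114.8 bpm

114.8 bpm


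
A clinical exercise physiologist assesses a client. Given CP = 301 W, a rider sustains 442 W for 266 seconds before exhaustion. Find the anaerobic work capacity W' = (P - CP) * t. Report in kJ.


Excess power = 442 - 301 = 141 W
Work above CP = 141 * 266 = 37506 J
W' = 37.506 kJ

37.506 kJ


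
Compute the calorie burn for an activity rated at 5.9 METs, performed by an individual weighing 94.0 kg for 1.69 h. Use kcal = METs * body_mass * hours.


Product of METs and mass = 5.9 * 94.0 = 554.6
Total kcal = 554.6 * 1.69 = 937.27 kcal

937.27 kcal


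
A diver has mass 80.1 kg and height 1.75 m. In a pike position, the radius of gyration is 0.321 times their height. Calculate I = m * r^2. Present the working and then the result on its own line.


r = 0.321 * 1.75 = 0.56175 m
I = m * r^2 = 80.1 * 0.315563 = 25.277 kg*m^2

25.277 kg*m^2


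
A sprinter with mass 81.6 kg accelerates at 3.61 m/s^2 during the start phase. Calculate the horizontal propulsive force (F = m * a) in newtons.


F = m * a
= 81.6 * 3.61
= 294.58 N

294.58 N


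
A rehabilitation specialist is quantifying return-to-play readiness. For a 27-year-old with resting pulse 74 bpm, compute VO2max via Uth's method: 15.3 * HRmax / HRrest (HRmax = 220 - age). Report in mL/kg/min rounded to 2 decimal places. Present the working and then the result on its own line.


Step 1: HRmax = 220 - 27 = 193 bpm
Step 2: Ratio = 193 / 74 = 2.6081
Step 3: VO2max = 15.3 * 2.6081 = 39.9 mL/kg/min

39.9 mL/kg/min


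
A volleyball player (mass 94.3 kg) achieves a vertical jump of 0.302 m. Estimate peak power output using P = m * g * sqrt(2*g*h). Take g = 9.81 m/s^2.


2 * g * h = 2 * 9.81 * 0.302 = 5.92524
sqrt(5.92524) = 2.434182 m/s
P = 94.3 * 9.81 * 2.434182 = 2251.82 W

2251.82 W


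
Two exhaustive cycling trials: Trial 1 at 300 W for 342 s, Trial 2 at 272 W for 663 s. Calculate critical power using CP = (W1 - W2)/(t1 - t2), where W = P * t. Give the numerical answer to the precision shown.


W1 = 300 * 342 = 102600 J
W2 = 272 * 663 = 180336 J
CP = (102600 - 180336) / (342 - 663)
= -77736 / -321
= 242.17 W

242.17 W


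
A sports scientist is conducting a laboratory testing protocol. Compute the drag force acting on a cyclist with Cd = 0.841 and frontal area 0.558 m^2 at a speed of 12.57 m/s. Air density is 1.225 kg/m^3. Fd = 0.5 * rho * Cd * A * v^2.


Step 1: v^2 = 158.0049
Step 2: Fd = 0.5 * 1.225 * 0.841 * 0.558 * 158.0049
= 45.416 N

45.416 N


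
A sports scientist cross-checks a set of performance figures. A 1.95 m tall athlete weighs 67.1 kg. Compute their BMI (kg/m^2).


height^2 = 3.8025 m^2
BMI = 67.1 / 3.8025 = 17.65 kg/m^2

17.65 kg/m^2


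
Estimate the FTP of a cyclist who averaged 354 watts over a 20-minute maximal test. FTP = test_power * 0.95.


FTP = 354 * 0.95 = 336.3 W

336.3 W


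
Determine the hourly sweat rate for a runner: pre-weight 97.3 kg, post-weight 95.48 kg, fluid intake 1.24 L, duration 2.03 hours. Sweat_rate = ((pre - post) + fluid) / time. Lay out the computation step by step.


Mass lost = 97.3 - 95.48 = 1.82 kg
Add fluid consumed: 1.82 + 1.24 = 3.06 L total sweat
Sweat rate = 3.06 / 2.03 = 1.507 L/h

1.507 L/h


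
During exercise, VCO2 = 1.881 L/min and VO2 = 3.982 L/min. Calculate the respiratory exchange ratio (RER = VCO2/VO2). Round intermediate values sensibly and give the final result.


RER = VCO2 / VO2
= 1.881 / 3.982
= 0.4724

0.4724


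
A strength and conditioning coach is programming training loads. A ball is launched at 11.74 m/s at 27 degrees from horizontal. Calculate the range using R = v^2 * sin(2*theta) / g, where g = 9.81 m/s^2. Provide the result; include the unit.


sin(2 * 27) = sin(54) = 0.809017
v^2 = 11.74^2 = 137.8276
R = 137.8276 * 0.809017 / 9.81
= 11.366 m

11.366 m


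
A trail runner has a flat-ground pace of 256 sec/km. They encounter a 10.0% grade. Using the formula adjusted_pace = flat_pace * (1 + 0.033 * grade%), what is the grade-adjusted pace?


Grade factor = 1 + 0.033 * 10.0 = 1.33
Adjusted = 256 * 1.33 = 340.48 sec/km

340.48 s/km


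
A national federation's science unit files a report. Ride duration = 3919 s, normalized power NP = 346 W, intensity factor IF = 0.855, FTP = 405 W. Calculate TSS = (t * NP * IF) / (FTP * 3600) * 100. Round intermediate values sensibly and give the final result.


Numerator = 3919 * 346 * 0.855 = 1159357.77
Denominator = 405 * 3600 = 1458000
TSS = 1159357.77 / 1458000 * 100
= 79.52

79.52 TSS


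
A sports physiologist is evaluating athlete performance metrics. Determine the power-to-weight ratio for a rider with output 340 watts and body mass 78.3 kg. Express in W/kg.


P/W = 340 / 78.3 = 4.342 W/kg

4.342 W/kg


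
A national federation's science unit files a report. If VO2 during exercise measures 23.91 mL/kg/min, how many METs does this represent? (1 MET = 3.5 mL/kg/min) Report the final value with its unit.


METs = VO2 / 3.5 = 23.91 / 3.5 = 6.83

6.83 METs


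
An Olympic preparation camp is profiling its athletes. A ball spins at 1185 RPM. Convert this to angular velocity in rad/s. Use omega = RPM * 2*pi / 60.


omega = 1185 * 2 * pi / 60
= 1185 * 6.28318531 / 60
= 7445.575 / 60
= 124.093 rad/s

124.093 rad/s


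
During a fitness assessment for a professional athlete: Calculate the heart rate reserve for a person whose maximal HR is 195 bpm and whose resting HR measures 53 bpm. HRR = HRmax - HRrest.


HRmax = 195 bpm
HRrest = 53 bpm
HRR = 195 - 53 = 142 bpm

142 bpm


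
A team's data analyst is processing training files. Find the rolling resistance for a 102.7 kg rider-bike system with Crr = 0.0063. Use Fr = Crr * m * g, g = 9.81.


m * g = 102.7 * 9.81 = 1007.487 N
Fr = 0.0063 * 1007.487 = 6.347 N

6.347 N


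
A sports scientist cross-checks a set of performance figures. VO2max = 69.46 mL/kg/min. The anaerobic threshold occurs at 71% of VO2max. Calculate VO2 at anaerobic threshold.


AT fraction = 71 / 100 = 0.71
AT VO2 = 69.46 * 0.71
= 49.32 mL/kg/min

49.32 mL/kg/min


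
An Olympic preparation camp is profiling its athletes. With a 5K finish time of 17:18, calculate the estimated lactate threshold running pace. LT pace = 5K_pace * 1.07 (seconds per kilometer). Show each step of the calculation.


Race duration = 1038 s for 5 km
Average pace = 1038 / 5 = 207.6 s/km
LT pace = 207.6 * 1.07
= 222.13 s/km

222.13 s/km


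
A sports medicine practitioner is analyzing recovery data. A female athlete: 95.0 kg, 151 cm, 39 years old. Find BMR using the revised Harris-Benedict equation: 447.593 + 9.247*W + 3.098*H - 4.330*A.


Intercept = 447.593
Weight contribution = 9.247 * 95.0 = 878.465
Height contribution = 3.098 * 151 = 467.798
Age contribution = 4.33 * 39 = 168.87
BMR = 447.593 + 878.465 + 467.798 - 168.87
= 1624.99 kcal/day

1624.99 kcal/day


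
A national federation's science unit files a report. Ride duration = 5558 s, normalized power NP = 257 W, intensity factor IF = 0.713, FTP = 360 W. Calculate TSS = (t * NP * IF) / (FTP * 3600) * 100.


Numerator = 5558 * 257 * 0.713 = 1018453.478
Denominator = 360 * 3600 = 1296000
TSS = 1018453.478 / 1296000 * 100
= 78.58

78.58 TSS


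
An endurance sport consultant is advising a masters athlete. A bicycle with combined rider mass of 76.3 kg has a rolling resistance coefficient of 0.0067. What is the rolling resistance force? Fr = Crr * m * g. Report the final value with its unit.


Fr = 0.0067 * 76.3 * 9.81
= 0.51121 * 9.81
= 5.015 N

5.015 N


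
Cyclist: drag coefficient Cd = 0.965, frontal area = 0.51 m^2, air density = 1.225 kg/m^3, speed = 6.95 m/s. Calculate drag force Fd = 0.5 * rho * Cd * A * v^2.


v^2 = 6.95^2 = 48.3025
Fd = 0.5 * 1.225 * 0.965 * 0.51 * 48.3025
= 14.56 N

14.56 N


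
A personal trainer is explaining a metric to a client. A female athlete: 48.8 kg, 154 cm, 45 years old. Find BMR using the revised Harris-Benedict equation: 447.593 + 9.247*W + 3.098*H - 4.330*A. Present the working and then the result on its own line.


Intercept = 447.593
Weight contribution = 9.247 * 48.8 = 451.2536
Height contribution = 3.098 * 154 = 477.092
Age contribution = 4.33 * 45 = 194.85
BMR = 447.593 + 451.2536 + 477.092 - 194.85
= 1181.09 kcal/day

1181.09 kcal/day


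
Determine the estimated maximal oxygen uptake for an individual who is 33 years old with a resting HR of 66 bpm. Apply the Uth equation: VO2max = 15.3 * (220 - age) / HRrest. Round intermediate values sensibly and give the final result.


HRmax = 220 - 33 = 187
VO2max = 15.3 * (187 / 66)
= 15.3 * 2.8333
= 43.35 mL/kg/min

43.35 mL/kg/min


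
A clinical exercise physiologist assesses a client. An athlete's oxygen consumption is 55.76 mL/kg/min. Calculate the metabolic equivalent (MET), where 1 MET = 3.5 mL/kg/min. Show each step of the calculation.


MET = VO2 / 3.5
= 55.76 / 3.5
= 15.93 METs

15.93 METs


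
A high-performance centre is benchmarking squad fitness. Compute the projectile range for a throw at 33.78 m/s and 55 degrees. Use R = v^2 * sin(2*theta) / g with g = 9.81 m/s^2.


Two times the angle = 110 degrees
sin(110) = 0.939693
R = 1141.0884 * 0.939693 / 9.81 = 109.304 m

109.304 m


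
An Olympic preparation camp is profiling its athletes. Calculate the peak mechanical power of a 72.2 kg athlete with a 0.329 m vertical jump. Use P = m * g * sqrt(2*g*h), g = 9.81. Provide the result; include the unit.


First, sqrt(2gh) = sqrt(2 * 9.81 * 0.329)
= sqrt(6.45498) = 2.540665 m/s
Power = 72.2 * 9.81 * 2.540665 = 1799.51 W

1799.51 W


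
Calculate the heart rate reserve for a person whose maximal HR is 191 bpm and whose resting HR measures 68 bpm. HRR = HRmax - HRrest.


HRmax = 191 bpm
HRrest = 68 bpm
HRR = 191 - 68 = 123 bpm

123 bpm


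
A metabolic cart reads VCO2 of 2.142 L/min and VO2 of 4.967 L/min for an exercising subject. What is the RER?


RER = VCO2 / VO2 = 2.142 / 4.967 = 0.4312

0.4312


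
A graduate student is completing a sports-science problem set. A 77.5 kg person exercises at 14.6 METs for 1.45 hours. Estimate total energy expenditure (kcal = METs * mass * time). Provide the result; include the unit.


Energy = METs * mass(kg) * time(h)
= 14.6 * 77.5 * 1.45
= 1640.68 kcal

1640.68 kcal


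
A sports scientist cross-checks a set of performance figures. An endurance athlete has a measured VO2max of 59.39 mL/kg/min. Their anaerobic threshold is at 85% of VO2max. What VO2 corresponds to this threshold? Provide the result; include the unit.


Anaerobic threshold VO2 = VO2max * 85%
= 59.39 * 0.85
= 50.48 mL/kg/min

50.48 mL/kg/min


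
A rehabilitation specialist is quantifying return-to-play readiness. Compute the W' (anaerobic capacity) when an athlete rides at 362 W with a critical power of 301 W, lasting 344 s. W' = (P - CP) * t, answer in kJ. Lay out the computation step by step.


Above-CP power = 61 W
Duration = 344 s
W' = 61 * 344 = 20984 J
Convert: 20984 / 1000 = 20.984 kJ

20.984 kJ


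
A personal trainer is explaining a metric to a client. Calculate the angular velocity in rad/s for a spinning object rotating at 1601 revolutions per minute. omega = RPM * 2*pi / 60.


omega = RPM * 2*pi / 60
= 1601 * 6.28318531 / 60
= 167.656 rad/s

167.656 rad/s


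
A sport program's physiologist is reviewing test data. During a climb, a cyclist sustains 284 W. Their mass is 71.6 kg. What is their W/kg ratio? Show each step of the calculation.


Power-to-weight = 284 W / 71.6 kg
= 3.966 W/kg

3.966 W/kg


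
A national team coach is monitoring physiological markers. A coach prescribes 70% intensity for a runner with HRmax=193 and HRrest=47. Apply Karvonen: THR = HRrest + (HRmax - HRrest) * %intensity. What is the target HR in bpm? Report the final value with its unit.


Heart rate reserve = 193 - 47 = 146
Intensity fraction = 70 / 100 = 0.7
THR = 47 + 146 * 0.7 = 149.2 bpm

149.2 bpm


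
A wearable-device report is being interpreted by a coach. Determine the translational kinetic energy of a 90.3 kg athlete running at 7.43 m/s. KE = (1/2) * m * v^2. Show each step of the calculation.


KE = 0.5 * m * v^2
= 0.5 * 90.3 * 7.43^2
= 0.5 * 90.3 * 55.2049
= 2492.5 J

2492.5 J


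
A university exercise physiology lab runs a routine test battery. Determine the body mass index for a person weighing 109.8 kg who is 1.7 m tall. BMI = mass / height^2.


BMI = mass / height^2
= 109.8 / 1.7^2
= 109.8 / 2.89
= 37.99 kg/m^2

37.99 kg/m^2


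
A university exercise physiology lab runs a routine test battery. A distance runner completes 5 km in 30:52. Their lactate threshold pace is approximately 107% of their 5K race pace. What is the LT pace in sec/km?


Convert to seconds: 30 min 52 s = 1852 s
Pace per km = 1852 / 5 = 370.4 s/km
LT pace = 370.4 * 1.07 = 396.33 s/km

396.33 s/km


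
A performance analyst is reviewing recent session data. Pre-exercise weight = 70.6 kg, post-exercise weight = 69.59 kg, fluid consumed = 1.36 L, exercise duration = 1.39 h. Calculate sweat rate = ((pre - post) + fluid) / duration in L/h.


Weight loss = 70.6 - 69.59 = 1.01 kg (approx L)
Total sweat = 1.01 + 1.36 = 2.37 L
Sweat rate = 2.37 / 1.39 = 1.705 L/h

1.705 L/h


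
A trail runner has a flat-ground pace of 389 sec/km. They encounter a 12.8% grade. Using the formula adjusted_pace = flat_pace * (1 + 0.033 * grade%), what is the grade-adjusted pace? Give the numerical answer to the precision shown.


Grade factor = 1 + 0.033 * 12.8 = 1.4224
Adjusted = 389 * 1.4224 = 553.31 sec/km

553.31 s/km


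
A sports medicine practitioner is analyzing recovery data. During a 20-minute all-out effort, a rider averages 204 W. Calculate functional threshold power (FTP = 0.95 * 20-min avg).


FTP = 0.95 * 204
= 193.8 W

193.8 W


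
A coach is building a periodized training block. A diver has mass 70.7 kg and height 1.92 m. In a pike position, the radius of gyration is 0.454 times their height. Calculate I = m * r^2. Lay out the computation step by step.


r = 0.454 * 1.92 = 0.87168 m
I = m * r^2 = 70.7 * 0.759826 = 53.72 kg*m^2

53.72 kg*m^2


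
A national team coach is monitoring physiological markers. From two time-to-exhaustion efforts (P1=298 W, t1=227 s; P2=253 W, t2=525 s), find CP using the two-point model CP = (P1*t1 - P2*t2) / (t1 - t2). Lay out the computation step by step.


Work in trial 1 = 67646 J
Work in trial 2 = 132825 J
Delta work = -65179 J
Delta time = -298 s
CP = -65179 / -298 = 218.72 W

218.72 W


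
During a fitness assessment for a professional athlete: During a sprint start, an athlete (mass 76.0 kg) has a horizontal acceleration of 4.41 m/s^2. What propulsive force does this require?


Propulsive force = mass * acceleration
= 76.0 kg * 4.41 m/s^2
= 335.16 N

335.16 N


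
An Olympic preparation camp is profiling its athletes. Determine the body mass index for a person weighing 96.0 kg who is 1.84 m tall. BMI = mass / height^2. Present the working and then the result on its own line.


BMI = mass / height^2
= 96.0 / 1.84^2
= 96.0 / 3.3856
= 28.36 kg/m^2

28.36 kg/m^2


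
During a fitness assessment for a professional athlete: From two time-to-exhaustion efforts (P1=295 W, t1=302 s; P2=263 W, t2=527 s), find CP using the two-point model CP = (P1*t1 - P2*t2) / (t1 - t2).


Work in trial 1 = 89090 J
Work in trial 2 = 138601 J
Delta work = -49511 J
Delta time = -225 s
CP = -49511 / -225 = 220.05 W

220.05 W


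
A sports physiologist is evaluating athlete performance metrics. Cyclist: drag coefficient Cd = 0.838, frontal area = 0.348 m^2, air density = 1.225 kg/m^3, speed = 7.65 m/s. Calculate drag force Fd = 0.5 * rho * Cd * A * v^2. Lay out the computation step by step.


v^2 = 7.65^2 = 58.5225
Fd = 0.5 * 1.225 * 0.838 * 0.348 * 58.5225
= 10.453 N

10.453 N


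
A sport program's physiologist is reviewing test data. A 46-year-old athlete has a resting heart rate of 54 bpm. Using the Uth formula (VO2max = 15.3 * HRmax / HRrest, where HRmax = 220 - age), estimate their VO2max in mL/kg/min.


HRmax = 220 - 46 = 174 bpm
Ratio = HRmax / HRrest = 174 / 54 = 3.2222
VO2max = 15.3 * 3.2222 = 49.3 mL/kg/min

49.3 mL/kg/min


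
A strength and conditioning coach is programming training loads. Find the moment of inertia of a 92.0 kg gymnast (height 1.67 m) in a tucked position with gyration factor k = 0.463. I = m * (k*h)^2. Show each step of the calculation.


Radius of gyration = 0.463 * 1.67 = 0.77321 m
I = 92.0 * 0.77321^2
= 92.0 * 0.597854
= 55.003 kg*m^2

55.003 kg*m^2


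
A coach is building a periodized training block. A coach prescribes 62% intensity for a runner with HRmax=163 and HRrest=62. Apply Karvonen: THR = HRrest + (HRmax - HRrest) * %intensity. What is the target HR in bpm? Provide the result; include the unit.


Heart rate reserve = 163 - 62 = 101
Intensity fraction = 62 / 100 = 0.62
THR = 62 + 101 * 0.62 = 124.62 bpm

124.62 bpm


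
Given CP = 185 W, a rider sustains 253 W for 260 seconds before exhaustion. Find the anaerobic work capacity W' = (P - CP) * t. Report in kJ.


Excess power = 253 - 185 = 68 W
Work above CP = 68 * 260 = 17680 J
W' = 17.68 kJ

17.68 kJ


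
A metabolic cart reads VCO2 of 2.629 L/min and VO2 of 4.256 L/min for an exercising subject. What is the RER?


RER = VCO2 / VO2 = 2.629 / 4.256 = 0.6177

0.6177


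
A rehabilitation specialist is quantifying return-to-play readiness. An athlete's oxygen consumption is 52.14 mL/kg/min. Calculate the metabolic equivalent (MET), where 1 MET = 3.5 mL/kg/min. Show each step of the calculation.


MET = VO2 / 3.5
= 52.14 / 3.5
= 14.9 METs

14.9 METs


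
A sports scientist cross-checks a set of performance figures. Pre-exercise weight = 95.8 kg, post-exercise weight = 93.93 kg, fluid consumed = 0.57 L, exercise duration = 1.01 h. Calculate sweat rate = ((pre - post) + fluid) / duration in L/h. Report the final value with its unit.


Weight loss = 95.8 - 93.93 = 1.87 kg (approx L)
Total sweat = 1.87 + 0.57 = 2.44 L
Sweat rate = 2.44 / 1.01 = 2.416 L/h

2.416 L/h


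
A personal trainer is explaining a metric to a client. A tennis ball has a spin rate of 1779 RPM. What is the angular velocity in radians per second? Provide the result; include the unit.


Convert RPM to rad/s: multiply by 2*pi and divide by 60
omega = 1779 * 2 * pi / 60
= 186.296 rad/s

186.296 rad/s


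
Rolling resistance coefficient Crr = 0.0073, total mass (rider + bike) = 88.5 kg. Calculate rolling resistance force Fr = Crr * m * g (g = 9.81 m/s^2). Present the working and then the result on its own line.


Fr = Crr * m * g
= 0.0073 * 88.5 * 9.81
= 6.338 N

6.338 N


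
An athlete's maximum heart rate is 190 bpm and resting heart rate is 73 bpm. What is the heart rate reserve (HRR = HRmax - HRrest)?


HRR = HRmax - HRrest
= 190 - 73
= 117 bpm

117 bpm


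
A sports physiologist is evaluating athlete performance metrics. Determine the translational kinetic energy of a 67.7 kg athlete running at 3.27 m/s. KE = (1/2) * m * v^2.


KE = 0.5 * m * v^2
= 0.5 * 67.7 * 3.27^2
= 0.5 * 67.7 * 10.6929
= 361.95 J

361.95 J


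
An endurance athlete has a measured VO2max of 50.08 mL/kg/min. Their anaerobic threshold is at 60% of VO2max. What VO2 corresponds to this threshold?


Anaerobic threshold VO2 = VO2max * 60%
= 50.08 * 0.6
= 30.05 mL/kg/min

30.05 mL/kg/min


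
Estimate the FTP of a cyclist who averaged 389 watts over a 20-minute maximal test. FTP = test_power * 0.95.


FTP = 389 * 0.95 = 369.55 W

369.55 W


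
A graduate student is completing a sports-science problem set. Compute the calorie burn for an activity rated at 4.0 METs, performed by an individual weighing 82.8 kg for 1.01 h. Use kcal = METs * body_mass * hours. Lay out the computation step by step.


Product of METs and mass = 4.0 * 82.8 = 331.2
Total kcal = 331.2 * 1.01 = 334.51 kcal

334.51 kcal


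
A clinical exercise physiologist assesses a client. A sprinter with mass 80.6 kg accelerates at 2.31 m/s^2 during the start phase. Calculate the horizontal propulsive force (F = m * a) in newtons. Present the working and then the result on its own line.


F = m * a
= 80.6 * 2.31
= 186.19 N

186.19 N


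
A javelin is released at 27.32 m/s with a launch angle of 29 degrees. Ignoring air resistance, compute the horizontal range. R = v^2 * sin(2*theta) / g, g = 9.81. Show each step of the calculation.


Launch speed squared = 746.3824
sin(2 * 29 deg) = 0.848048
Range = 746.3824 * 0.848048 / 9.81
= 64.523 m

64.523 m


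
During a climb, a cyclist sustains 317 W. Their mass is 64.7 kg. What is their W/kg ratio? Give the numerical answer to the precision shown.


Power-to-weight = 317 W / 64.7 kg
= 4.9 W/kg

4.9 W/kg


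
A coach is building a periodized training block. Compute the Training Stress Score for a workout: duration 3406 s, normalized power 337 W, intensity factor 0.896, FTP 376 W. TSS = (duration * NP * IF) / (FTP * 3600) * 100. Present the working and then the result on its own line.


Product = 3406 * 337 * 0.896 = 1028448.512
Base = 376 * 3600 = 1353600
TSS = 1028448.512 / 1353600 * 100 = 75.98

75.98 TSS


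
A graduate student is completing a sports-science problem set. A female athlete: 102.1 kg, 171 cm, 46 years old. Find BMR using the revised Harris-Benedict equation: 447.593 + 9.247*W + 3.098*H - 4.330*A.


Intercept = 447.593
Weight contribution = 9.247 * 102.1 = 944.1187
Height contribution = 3.098 * 171 = 529.758
Age contribution = 4.33 * 46 = 199.18
BMR = 447.593 + 944.1187 + 529.758 - 199.18
= 1722.29 kcal/day

1722.29 kcal/day


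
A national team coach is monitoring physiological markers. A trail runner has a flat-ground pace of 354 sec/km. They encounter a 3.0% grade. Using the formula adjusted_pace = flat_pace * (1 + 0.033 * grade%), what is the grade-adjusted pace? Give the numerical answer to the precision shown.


Grade factor = 1 + 0.033 * 3.0 = 1.099
Adjusted = 354 * 1.099 = 389.05 sec/km

389.05 s/km


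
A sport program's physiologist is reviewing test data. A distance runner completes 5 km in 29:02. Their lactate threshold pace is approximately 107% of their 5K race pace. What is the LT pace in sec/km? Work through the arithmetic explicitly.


Convert to seconds: 29 min 2 s = 1742 s
Pace per km = 1742 / 5 = 348.4 s/km
LT pace = 348.4 * 1.07 = 372.79 s/km

372.79 s/km


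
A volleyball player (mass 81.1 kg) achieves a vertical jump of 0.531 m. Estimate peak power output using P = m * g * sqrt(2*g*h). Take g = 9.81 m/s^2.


2 * g * h = 2 * 9.81 * 0.531 = 10.41822
sqrt(10.41822) = 3.227727 m/s
P = 81.1 * 9.81 * 3.227727 = 2567.95 W

2567.95 W


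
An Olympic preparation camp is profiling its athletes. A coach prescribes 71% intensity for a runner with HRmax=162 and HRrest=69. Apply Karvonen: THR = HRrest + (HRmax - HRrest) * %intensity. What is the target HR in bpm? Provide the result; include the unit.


Heart rate reserve = 162 - 69 = 93
Intensity fraction = 71 / 100 = 0.71
THR = 69 + 93 * 0.71 = 135.03 bpm

135.03 bpm


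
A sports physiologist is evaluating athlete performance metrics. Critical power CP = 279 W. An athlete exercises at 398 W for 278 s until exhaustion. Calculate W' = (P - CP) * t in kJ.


P - CP = 398 - 279 = 119 W
W' = 119 * 278 = 33082 J
= 33082 / 1000 = 33.082 kJ

33.082 kJ


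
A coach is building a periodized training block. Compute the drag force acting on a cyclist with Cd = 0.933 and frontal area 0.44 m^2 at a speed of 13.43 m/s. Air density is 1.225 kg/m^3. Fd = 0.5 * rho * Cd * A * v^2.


Step 1: v^2 = 180.3649
Step 2: Fd = 0.5 * 1.225 * 0.933 * 0.44 * 180.3649
= 45.352 N

45.352 N


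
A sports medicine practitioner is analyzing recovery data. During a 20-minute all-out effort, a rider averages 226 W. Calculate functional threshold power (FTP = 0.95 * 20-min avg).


FTP = 0.95 * 226
= 214.7 W

214.7 W


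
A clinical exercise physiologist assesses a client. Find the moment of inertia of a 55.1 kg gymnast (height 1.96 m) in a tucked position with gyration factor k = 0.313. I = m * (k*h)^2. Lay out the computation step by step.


Radius of gyration = 0.313 * 1.96 = 0.61348 m
I = 55.1 * 0.61348^2
= 55.1 * 0.376358
= 20.737 kg*m^2

20.737 kg*m^2
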